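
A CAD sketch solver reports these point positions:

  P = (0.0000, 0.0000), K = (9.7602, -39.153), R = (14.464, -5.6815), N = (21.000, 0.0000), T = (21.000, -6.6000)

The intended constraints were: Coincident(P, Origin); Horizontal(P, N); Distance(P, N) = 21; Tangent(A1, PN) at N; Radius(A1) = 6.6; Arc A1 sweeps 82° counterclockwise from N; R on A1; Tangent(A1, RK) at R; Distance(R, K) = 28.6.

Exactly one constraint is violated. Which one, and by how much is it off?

Distance(R, K) = 28.6 — off by 5.20.

P = (0.00, 0.00) ✓; P.y = 0.00, N.y = 0.00 ✓; |PN| = 21.00 ✓; ∠(TN, NP) = 90.00° ✓; |TN| = 6.600 ✓; bearing(T→R) − bearing(T→N) = 82.00° ✓; |TR| = 6.600 ✓; ∠(TR, RK) = 90.00° ✓; |RK| = 33.80 ✗.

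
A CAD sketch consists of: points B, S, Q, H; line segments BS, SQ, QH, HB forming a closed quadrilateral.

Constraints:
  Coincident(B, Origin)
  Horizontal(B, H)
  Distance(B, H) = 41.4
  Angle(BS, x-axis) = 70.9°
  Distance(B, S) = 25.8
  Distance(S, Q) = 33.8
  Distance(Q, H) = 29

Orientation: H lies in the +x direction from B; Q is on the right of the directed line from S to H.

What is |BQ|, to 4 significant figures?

16.49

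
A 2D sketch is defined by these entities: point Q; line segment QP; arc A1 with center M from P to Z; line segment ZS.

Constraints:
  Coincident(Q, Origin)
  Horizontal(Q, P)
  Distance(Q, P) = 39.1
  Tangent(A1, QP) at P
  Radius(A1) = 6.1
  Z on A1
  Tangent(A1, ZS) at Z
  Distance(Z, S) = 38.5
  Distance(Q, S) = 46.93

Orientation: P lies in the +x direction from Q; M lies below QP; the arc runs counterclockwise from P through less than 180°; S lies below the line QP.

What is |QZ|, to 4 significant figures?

33.54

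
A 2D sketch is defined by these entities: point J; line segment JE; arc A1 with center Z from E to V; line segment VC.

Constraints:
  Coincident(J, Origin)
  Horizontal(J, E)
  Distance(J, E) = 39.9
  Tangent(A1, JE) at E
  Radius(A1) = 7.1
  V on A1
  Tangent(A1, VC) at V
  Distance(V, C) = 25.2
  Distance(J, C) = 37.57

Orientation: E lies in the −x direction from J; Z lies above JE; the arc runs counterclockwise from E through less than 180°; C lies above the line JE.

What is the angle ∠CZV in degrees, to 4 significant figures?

74.27°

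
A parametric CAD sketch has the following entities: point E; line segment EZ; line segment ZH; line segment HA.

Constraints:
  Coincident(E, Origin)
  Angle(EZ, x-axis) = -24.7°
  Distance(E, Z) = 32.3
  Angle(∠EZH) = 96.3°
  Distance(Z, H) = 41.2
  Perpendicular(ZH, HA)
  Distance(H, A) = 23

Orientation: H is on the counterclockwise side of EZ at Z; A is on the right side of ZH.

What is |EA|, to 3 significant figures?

71.0

E is at the origin; EZ runs at -24.7° with length 32.3, so Z = 32.3·(cos -24.7°, sin -24.7°) = (29.3, -13.5). ∠EZH = 96.3°, so ZH runs at -24.7° + (180° − 96.3°) = 59.0° from the x-axis; with |ZH| = 41.2, H = Z + 41.2·(cos 59.0°, sin 59.0°) = (50.6, 21.8). ZH ⟂ HA; with |HA| = 23.0 on the right of ZH, A = H + 23.0·(0.857, -0.515) = (70.3, 9.97). Then |EA| = |A − E| = 71.0.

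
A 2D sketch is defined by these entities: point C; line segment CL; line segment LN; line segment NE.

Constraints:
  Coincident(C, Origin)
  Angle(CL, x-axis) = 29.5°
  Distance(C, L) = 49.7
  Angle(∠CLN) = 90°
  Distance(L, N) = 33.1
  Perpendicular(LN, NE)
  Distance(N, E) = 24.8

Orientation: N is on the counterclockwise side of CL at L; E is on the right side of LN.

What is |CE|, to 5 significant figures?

81.522

∠CLN = 90.0°, so LN runs at 29.5° + (180° − 90.0°) = 119.50° from the x-axis; with |LN| = 33.1, N = L + 33.1·(cos 119.50°, sin 119.50°) = (26.957, 53.282). LN ⟂ NE; with |NE| = 24.8 on the right of LN, E = N + 24.8·(0.87036, 0.49242) = (48.542, 65.494). Then |CE| = |E − C| = 81.522.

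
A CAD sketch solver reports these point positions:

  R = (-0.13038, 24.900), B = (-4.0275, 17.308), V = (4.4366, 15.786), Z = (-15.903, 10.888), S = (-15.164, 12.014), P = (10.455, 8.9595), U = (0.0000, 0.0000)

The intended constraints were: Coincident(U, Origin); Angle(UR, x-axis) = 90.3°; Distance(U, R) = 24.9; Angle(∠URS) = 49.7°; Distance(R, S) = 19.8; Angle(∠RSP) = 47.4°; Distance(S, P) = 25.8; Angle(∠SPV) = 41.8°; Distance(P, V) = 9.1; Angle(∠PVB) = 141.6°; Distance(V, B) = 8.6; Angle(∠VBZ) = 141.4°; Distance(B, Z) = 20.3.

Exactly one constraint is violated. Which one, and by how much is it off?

Distance(B, Z) = 20.3 — off by 6.80.

U = (0.00, 0.00) ✓; UR at 90.30° ✓; |UR| = 24.90 ✓; ∠URS = 49.70° ✓; |RS| = 19.80 ✓; ∠RSP = 47.40° ✓; |SP| = 25.80 ✓; ∠SPV = 41.80° ✓; |PV| = 9.101 ✓; ∠PVB = 141.6° ✓; |VB| = 8.600 ✓; ∠VBZ = 141.4° ✓; |BZ| = 13.50 ✗.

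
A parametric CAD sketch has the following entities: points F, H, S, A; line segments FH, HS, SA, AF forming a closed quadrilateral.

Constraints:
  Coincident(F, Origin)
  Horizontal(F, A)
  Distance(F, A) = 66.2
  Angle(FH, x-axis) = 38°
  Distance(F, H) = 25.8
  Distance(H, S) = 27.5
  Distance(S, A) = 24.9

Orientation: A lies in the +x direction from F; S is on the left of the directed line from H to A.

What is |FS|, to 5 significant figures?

50.679

F is at the origin; F and A share the same y with |FA| = 66.2 and A in +x, so A = (66.2, 0). FH runs at 38.0° with |FH| = 25.8, so H = (20.331, 15.884). S is determined by |HS| = 27.5 and |SA| = 24.9 together: it lies at the intersection of circle(H, 27.5) and circle(A, 24.9). With |HA| = 48.542, the foot of the radical line on HA is 25.674 from H and the perpendicular offset is √(27.5² − 25.674²) = 9.8532. Taking the left-of-HA solution: S = (47.816, 16.794).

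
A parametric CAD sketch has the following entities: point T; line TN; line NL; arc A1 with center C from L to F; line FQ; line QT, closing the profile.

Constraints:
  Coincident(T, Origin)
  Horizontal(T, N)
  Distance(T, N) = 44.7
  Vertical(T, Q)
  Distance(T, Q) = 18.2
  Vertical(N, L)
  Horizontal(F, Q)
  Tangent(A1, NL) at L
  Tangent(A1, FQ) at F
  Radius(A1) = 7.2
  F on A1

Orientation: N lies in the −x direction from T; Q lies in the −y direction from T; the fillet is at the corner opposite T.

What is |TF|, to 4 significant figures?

41.68

The virtual corner opposite T is at (-44.70, -18.20). Since A1 is tangent to NL there, CL ⟂ NL and A1 meets FQ tangentially, so CF is at right angles to FQ, with radius 7.2, so the center C sits 7.2 in from both sides at C = (-37.50, -11.00). That places the tangent points at L = (-44.70, -11.00) on NL and F = (-37.50, -18.20) on FQ. Then |TF| = |F − T| = 41.68.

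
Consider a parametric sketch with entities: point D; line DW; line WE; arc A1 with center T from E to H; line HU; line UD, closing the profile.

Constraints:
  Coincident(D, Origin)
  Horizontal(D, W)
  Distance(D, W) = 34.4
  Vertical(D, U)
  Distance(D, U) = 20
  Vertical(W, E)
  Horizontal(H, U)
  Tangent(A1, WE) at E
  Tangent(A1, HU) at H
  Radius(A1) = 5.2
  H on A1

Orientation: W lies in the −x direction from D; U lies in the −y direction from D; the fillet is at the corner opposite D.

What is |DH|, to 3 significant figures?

35.4

D is at the origin; D and W share the same y with |DW| = 34.4 and W on the −x side, so W = (-34.4, 0.00). DU is vertical with |DU| = 20.0 and U on the −y side, so U = (0.00, -20.0). The virtual corner opposite D is at (-34.4, -20.0). A1 meets WE tangentially, so TE is at right angles to WE and the tangent condition forces TH to be normal to HU, with radius 5.2, so the center T sits 5.2 in from both sides at T = (-29.2, -14.8). That places the tangent points at E = (-34.4, -14.8) on WE and H = (-29.2, -20.0) on HU. Then |DH| = |H − D| = 35.4.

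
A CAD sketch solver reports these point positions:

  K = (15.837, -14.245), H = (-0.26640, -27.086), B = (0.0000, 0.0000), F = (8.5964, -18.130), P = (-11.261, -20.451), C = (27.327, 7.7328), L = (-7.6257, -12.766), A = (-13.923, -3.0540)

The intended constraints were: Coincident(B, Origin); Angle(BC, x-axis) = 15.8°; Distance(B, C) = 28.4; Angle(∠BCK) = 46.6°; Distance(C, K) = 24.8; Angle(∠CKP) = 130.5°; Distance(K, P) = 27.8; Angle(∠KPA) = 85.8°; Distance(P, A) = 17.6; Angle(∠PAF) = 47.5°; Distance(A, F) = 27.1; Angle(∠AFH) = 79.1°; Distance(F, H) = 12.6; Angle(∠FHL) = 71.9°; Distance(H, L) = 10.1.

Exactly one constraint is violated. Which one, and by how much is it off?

Distance(H, L) = 10.1 — off by 6.00.

B = (0.00, 0.00) ✓; BC at 15.80° ✓; |BC| = 28.40 ✓; ∠BCK = 46.60° ✓; |CK| = 24.80 ✓; ∠CKP = 130.5° ✓; |KP| = 27.80 ✓; ∠KPA = 85.80° ✓; |PA| = 17.60 ✓; ∠PAF = 47.50° ✓; |AF| = 27.10 ✓; ∠AFH = 79.10° ✓; |FH| = 12.60 ✓; ∠FHL = 71.90° ✓; |HL| = 16.10 ✗.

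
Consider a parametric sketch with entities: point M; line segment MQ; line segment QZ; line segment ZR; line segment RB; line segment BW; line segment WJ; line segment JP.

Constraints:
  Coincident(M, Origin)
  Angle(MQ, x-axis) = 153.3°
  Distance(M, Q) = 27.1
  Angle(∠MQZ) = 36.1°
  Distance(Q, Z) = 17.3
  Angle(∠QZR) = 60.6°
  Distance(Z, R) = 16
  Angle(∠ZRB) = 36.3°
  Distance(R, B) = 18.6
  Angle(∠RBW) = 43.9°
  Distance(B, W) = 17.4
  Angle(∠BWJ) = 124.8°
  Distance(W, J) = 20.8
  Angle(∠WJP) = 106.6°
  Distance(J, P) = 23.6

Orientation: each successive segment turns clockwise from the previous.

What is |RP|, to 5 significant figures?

22.655

M is at the origin; MQ runs at 153.3° with length 27.1, so Q = (-24.210, 12.177). ∠MQZ = 36.1° gives QZ at 9.4000° from the x-axis; with |QZ| = 17.3, Z = (-7.1427, 15.002). ∠QZR = 60.6° gives ZR at -110.00° from the x-axis; with |ZR| = 16.0, R = (-12.615, -0.032998). ∠ZRB = 36.3° gives RB at 106.30° from the x-axis; with |RB| = 18.6, B = (-17.835, 17.819). ∠RBW = 43.9° gives BW at -29.800° from the x-axis; with |BW| = 17.4, W = (-2.7363, 9.1720). ∠BWJ = 124.8° gives WJ at -85.000° from the x-axis; with |WJ| = 20.8, J = (-0.92343, -11.549). ∠WJP = 106.6° gives JP at -158.40° from the x-axis; with |JP| = 23.6, P = (-22.866, -20.237). Then |RP| = |P − R| = 22.655.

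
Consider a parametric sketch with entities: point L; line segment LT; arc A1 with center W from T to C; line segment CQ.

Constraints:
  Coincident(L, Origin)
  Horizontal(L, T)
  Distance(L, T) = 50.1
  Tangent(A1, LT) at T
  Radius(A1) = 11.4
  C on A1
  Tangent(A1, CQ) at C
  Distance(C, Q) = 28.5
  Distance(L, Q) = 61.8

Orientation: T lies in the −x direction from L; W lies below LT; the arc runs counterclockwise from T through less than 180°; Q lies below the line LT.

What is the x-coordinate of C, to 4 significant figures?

-59.94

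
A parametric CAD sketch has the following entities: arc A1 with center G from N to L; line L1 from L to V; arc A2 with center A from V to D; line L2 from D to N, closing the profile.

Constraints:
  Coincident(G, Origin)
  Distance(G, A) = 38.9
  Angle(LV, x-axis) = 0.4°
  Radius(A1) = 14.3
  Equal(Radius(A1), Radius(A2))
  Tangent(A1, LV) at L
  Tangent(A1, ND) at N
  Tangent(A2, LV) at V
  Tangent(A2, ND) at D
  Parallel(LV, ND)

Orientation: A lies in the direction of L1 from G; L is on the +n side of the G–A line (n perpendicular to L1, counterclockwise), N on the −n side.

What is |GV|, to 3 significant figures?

41.4

The slot axis is L1's direction at 0.4°, so u = (cos 0.4°, sin 0.4°) = (1.00, 0.00698) and n = (−sin 0.4°, cos 0.4°) = (-0.00698, 1.00). G is at the origin and A lies 38.9 along u from G, so A = 38.9·u = (38.9, 0.272). Tangency of A1 to both parallel lines with radius 14.3 puts L and N at G ± 14.3·n: L = (-0.0998, 14.3), N = (0.0998, -14.3). Equal radii place V and D the same way about A: V = A + 14.3·n = (38.8, 14.6), D = A − 14.3·n = (39.0, -14.0). Then |GV| = |V − G| = 41.4.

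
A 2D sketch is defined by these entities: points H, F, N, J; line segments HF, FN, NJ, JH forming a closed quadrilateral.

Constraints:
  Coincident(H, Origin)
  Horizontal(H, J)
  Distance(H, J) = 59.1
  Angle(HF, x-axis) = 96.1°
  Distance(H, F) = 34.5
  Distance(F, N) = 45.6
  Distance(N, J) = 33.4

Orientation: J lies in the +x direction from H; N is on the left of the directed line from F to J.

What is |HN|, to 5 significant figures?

50.341

H is at the origin; HJ is horizontal with |HJ| = 59.1 and J in +x, so J = (59.1, 0). HF runs at 96.1° with |HF| = 34.5, so F = (-3.6661, 34.305). N is determined by |FN| = 45.6 and |NJ| = 33.4 together: it lies at the intersection of circle(F, 45.6) and circle(J, 33.4). With |FJ| = 71.529, the foot of the radical line on FJ is 42.502 from F and the perpendicular offset is √(45.6² − 42.502²) = 16.522. Taking the left-of-FJ solution: N = (41.552, 28.419).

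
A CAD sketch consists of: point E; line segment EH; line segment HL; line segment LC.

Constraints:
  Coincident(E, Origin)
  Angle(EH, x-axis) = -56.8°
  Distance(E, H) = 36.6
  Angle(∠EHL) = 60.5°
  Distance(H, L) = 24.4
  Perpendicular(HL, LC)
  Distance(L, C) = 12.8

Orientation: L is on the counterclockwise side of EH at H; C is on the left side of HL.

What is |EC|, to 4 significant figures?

20.09

E is at the origin; EH runs at -56.8° with length 36.6, so H = 36.6·(cos -56.8°, sin -56.8°) = (20.04, -30.63). ∠EHL = 60.5°, so HL runs at -56.8° + (180° − 60.5°) = 62.70° from the x-axis; with |HL| = 24.4, L = H + 24.4·(cos 62.70°, sin 62.70°) = (31.23, -8.943). HL ⟂ LC; with |LC| = 12.8 on the left of HL, C = L + 12.8·(-0.8886, 0.4586) = (19.86, -3.073). Then |EC| = |C − E| = 20.09.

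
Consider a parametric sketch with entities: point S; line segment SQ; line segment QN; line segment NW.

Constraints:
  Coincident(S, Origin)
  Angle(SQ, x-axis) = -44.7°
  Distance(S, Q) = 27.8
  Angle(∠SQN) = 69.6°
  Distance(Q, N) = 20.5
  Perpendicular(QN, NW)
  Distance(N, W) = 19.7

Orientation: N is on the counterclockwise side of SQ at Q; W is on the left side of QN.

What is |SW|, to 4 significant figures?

12.54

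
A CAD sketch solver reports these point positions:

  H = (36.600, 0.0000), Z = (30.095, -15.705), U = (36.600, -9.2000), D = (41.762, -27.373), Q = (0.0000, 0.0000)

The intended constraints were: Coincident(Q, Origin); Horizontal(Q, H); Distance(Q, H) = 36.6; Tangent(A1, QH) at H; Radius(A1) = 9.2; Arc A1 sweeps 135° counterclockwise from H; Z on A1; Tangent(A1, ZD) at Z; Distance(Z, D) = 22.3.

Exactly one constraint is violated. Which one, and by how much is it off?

Distance(Z, D) = 22.3 — off by 5.80.

Q = (0.00, 0.00) ✓; Q.y = 0.00, H.y = 0.00 ✓; |QH| = 36.60 ✓; ∠(UH, HQ) = 90.00° ✓; |UH| = 9.200 ✓; bearing(U→Z) − bearing(U→H) = 135.0° ✓; |UZ| = 9.199 ✓; ∠(UZ, ZD) = 90.00° ✓; |ZD| = 16.50 ✗.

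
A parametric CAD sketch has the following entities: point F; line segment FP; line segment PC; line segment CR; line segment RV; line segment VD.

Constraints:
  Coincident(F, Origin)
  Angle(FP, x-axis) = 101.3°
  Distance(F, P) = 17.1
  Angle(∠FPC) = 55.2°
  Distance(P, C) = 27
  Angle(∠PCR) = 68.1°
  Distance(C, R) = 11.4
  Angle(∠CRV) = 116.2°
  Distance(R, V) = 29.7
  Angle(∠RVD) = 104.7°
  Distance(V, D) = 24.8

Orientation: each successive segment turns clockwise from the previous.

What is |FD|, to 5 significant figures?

34.923

F is at the origin; FP runs at 101.3° with length 17.1, so P = (-3.3507, 16.769). ∠FPC = 55.2° gives PC at -23.500° from the x-axis; with |PC| = 27.0, C = (21.410, 6.0023). ∠PCR = 68.1° gives CR at -135.40° from the x-axis; with |CR| = 11.4, R = (13.293, -2.0023). ∠CRV = 116.2° gives RV at 160.80° from the x-axis; with |RV| = 29.7, V = (-14.755, 7.7651). ∠RVD = 104.7° gives VD at 85.500° from the x-axis; with |VD| = 24.8, D = (-12.809, 32.489). Then |FD| = |D − F| = 34.923.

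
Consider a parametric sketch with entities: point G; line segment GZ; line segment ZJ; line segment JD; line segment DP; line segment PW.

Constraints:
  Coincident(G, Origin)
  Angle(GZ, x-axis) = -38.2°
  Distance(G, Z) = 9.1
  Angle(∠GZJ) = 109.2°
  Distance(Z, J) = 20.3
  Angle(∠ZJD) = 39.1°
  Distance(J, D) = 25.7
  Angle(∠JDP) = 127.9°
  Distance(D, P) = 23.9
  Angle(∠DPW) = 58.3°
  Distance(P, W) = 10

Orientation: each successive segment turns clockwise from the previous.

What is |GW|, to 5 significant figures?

13.793

G is at the origin; GZ runs at -38.2° with length 9.1, so Z = (7.1513, -5.6275). ∠GZJ = 109.2° gives ZJ at -109.00° from the x-axis; with |ZJ| = 20.3, J = (0.54226, -24.822). ∠ZJD = 39.1° gives JD at 110.10° from the x-axis; with |JD| = 25.7, D = (-8.2898, -0.68682). ∠JDP = 127.9° gives DP at 58.000° from the x-axis; with |DP| = 23.9, P = (4.3753, 19.582). ∠DPW = 58.3° gives PW at -63.700° from the x-axis; with |PW| = 10.0, W = (8.8060, 10.617). Then |GW| = |W − G| = 13.793.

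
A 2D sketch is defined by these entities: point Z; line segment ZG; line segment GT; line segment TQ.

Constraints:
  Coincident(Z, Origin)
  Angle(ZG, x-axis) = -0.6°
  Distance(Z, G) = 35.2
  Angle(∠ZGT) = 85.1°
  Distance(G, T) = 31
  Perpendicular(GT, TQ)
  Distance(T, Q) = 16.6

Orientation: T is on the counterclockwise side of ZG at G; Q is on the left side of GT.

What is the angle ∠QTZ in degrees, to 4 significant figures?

38.60°

∠ZGT = 85.1°, so GT runs at -0.6° + (180° − 85.1°) = 94.30° from the x-axis; with |GT| = 31.0, T = G + 31.0·(cos 94.30°, sin 94.30°) = (32.87, 30.54). GT is perpendicular to TQ; with |TQ| = 16.6 on the left of GT, Q = T + 16.6·(-0.9972, -0.07498) = (16.32, 29.30). Then cos ∠QTZ = TQ·TZ / (|TQ||TZ|), giving 38.60°.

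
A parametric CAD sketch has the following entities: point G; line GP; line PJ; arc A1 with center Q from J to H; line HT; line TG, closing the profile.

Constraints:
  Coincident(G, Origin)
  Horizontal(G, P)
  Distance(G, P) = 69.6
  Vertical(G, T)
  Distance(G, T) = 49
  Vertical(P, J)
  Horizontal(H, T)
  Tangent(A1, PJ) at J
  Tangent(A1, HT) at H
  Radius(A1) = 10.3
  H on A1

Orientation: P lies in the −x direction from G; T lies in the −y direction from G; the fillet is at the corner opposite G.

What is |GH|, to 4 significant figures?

76.93

G is at the origin; G and P share the same y with |GP| = 69.6 and P on the −x side, so P = (-69.60, 0.000). GT is vertical with |GT| = 49.0 and T on the −y side, so T = (0.000, -49.00). The virtual corner opposite G is at (-69.60, -49.00). A1 meets PJ tangentially, so QJ is at right angles to PJ and A1 meets HT tangentially, so QH is at right angles to HT, with radius 10.3, so the center Q sits 10.3 in from both sides at Q = (-59.30, -38.70). That places the tangent points at J = (-69.60, -38.70) on PJ and H = (-59.30, -49.00) on HT. Then |GH| = |H − G| = 76.93.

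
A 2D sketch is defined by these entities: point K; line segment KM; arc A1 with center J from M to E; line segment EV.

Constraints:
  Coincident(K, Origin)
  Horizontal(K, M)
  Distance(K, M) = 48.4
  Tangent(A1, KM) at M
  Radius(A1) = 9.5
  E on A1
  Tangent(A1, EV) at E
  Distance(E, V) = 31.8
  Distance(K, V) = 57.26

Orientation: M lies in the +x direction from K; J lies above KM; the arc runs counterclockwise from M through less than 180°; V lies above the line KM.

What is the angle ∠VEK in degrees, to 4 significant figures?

72.25°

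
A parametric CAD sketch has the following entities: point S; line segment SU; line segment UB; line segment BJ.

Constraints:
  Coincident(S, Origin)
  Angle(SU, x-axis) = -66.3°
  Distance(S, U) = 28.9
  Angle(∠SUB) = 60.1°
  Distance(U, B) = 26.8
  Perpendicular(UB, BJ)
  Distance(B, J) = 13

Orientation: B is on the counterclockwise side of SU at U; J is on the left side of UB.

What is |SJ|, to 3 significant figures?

17.3

S is at the origin; SU runs at -66.3° with length 28.9, so U = 28.9·(cos -66.3°, sin -66.3°) = (11.6, -26.5). ∠SUB = 60.1°, so UB runs at -66.3° + (180° − 60.1°) = 53.6° from the x-axis; with |UB| = 26.8, B = U + 26.8·(cos 53.6°, sin 53.6°) = (27.5, -4.89). UB ⟂ BJ; with |BJ| = 13.0 on the left of UB, J = B + 13.0·(-0.805, 0.593) = (17.1, 2.82). Then |SJ| = |J − S| = 17.3.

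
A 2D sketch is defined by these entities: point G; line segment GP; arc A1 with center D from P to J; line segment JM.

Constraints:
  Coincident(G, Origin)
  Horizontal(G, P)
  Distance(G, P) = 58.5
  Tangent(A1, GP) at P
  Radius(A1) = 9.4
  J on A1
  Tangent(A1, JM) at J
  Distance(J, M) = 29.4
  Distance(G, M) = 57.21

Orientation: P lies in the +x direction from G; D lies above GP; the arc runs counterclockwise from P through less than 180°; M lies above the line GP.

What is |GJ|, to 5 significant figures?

67.021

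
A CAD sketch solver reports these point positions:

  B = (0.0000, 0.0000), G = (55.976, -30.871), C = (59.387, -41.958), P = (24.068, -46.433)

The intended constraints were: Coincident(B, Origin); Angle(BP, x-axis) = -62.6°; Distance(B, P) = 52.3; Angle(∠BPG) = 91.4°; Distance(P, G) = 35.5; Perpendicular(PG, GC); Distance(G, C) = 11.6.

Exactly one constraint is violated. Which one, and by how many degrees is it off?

Perpendicular(PG, GC) — off by 8.90°.

B = (0.00, 0.00) ✓; BP at -62.60° ✓; |BP| = 52.30 ✓; ∠BPG = 91.40° ✓; |PG| = 35.50 ✓; ∠(PG, GC) = 98.90° ✗; |GC| = 11.60 ✓.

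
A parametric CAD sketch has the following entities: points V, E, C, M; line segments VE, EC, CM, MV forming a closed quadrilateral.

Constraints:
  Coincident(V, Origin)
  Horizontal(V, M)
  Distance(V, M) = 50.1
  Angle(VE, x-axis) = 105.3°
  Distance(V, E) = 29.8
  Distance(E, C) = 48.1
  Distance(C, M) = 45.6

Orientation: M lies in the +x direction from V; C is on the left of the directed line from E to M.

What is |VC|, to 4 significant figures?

57.93

Checks: V = (0.00, 0.00) ✓; |EC| = 48.10 ✓; |CM| = 45.60 ✓.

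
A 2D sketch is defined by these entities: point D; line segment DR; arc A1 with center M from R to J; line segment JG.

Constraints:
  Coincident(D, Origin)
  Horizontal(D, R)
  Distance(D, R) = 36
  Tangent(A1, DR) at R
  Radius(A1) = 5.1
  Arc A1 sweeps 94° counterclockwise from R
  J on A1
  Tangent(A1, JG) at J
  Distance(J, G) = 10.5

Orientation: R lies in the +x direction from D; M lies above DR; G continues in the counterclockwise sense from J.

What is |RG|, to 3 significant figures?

16.5

D is at the origin; D and R share the same y with |DR| = 36.0 and R on the +x side, so R = (36.0, 0.00). A1 meets DR tangentially, so MR is at right angles to DR, so M = R + (0, 5.1) = (36.0, 5.10). On A1, R sits at bearing -90° from M; a 94° counterclockwise sweep puts J at bearing 4°, so J = M + 5.1·(cos 4°, sin 4°) = (41.1, 5.46). Tangency of A1 to JG means the radius MJ is perpendicular to JG, so JG runs along (−sin 4°, cos 4°); with |JG| = 10.5, G = (40.4, 15.9). Then |RG| = |G − R| = 16.5.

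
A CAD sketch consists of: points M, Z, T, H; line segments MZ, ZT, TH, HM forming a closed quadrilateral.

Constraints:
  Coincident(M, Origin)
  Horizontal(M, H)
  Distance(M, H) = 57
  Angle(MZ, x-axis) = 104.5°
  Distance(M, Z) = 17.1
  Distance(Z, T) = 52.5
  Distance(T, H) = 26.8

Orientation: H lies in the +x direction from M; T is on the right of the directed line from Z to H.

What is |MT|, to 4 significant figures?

39.94

M is at the origin; M and H share the same y with |MH| = 57.0 and H in +x, so H = (57.0, 0). MZ runs at 104.5° with |MZ| = 17.1, so Z = (-4.281, 16.56). T is determined by |ZT| = 52.5 and |TH| = 26.8 together: it lies at the intersection of circle(Z, 52.5) and circle(H, 26.8). With |ZH| = 63.48, the foot of the radical line on ZH is 47.79 from Z and the perpendicular offset is √(52.5² − 47.79²) = 21.73. Taking the right-of-ZH solution: T = (36.19, -16.89).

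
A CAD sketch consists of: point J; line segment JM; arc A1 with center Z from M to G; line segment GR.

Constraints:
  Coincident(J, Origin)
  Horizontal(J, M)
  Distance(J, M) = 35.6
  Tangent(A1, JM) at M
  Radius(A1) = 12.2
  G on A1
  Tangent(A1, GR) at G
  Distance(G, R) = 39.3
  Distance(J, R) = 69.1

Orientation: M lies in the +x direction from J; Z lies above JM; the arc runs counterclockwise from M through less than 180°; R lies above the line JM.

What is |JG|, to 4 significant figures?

49.51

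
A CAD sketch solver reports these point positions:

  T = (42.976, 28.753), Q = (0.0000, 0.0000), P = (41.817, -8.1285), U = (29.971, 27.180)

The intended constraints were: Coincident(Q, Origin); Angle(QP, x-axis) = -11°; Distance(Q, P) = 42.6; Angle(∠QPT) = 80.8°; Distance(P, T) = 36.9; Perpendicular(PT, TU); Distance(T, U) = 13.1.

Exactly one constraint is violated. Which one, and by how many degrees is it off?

Perpendicular(PT, TU) — off by 8.70°.

Q = (0.00, 0.00) ✓; QP at -11.00° ✓; |QP| = 42.60 ✓; ∠QPT = 80.80° ✓; |PT| = 36.90 ✓; ∠(PT, TU) = 98.70° ✗; |TU| = 13.10 ✓.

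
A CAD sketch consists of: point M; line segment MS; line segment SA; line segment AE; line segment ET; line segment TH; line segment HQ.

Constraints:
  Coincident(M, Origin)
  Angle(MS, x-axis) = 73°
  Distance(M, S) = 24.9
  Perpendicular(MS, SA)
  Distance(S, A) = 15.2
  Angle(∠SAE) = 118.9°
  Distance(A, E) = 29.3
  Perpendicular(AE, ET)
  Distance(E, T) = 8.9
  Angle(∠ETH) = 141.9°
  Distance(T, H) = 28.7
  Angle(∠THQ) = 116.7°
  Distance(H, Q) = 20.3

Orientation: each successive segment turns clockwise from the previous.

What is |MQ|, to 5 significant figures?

22.861

∠ETH = 141.9° gives TH at 153.80° from the x-axis; with |TH| = 28.7, H = (-6.6024, 1.5336). ∠THQ = 116.7° gives HQ at 90.500° from the x-axis; with |HQ| = 20.3, Q = (-6.7795, 21.833). Then |MQ| = |Q − M| = 22.861.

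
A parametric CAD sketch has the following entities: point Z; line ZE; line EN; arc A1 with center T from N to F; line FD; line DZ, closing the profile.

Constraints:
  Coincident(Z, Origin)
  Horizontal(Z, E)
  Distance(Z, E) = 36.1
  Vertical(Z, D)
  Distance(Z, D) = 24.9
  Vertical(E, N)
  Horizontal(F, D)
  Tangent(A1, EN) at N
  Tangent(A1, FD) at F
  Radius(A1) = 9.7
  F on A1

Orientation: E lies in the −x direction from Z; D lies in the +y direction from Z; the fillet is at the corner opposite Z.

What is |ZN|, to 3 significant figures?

39.2

Z is at the origin; Z and E share the same y with |ZE| = 36.1 and E on the −x side, so E = (-36.1, 0.00). Z and D share the same x with |ZD| = 24.9 and D on the +y side, so D = (0.00, 24.9). The virtual corner opposite Z is at (-36.1, 24.9). Tangency of A1 to EN means the radius TN is perpendicular to EN and since A1 is tangent to FD there, TF ⟂ FD, with radius 9.7, so the center T sits 9.7 in from both sides at T = (-26.4, 15.2). That places the tangent points at N = (-36.1, 15.2) on EN and F = (-26.4, 24.9) on FD. Then |ZN| = |N − Z| = 39.2.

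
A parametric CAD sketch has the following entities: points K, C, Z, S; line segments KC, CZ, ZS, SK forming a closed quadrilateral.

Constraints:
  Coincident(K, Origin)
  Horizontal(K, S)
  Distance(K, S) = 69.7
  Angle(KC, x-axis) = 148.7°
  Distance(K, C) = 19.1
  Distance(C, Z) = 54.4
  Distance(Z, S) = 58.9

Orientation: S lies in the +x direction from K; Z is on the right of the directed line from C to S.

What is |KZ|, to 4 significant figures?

36.62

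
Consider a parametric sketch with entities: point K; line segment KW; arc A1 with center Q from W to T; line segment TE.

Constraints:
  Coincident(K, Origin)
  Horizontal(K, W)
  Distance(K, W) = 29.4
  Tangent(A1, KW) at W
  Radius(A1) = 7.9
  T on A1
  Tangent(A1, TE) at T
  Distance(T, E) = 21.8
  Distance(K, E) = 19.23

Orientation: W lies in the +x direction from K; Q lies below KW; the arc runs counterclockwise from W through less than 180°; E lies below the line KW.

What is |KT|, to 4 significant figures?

24.01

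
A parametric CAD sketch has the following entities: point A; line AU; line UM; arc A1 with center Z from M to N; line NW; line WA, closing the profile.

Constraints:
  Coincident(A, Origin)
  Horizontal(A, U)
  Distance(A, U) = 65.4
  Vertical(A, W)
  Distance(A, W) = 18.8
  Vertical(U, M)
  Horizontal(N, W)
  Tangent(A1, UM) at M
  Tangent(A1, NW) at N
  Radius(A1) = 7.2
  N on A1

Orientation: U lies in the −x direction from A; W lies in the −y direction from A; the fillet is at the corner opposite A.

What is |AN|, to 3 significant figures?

61.2

A is at the origin; A and U share the same y with |AU| = 65.4 and U on the −x side, so U = (-65.4, 0.00). AW is vertical with |AW| = 18.8 and W on the −y side, so W = (0.00, -18.8). The virtual corner opposite A is at (-65.4, -18.8). Tangency of A1 to UM means the radius ZM is perpendicular to UM and A1 meets NW tangentially, so ZN is at right angles to NW, with radius 7.2, so the center Z sits 7.2 in from both sides at Z = (-58.2, -11.6). That places the tangent points at M = (-65.4, -11.6) on UM and N = (-58.2, -18.8) on NW. Then |AN| = |N − A| = 61.2.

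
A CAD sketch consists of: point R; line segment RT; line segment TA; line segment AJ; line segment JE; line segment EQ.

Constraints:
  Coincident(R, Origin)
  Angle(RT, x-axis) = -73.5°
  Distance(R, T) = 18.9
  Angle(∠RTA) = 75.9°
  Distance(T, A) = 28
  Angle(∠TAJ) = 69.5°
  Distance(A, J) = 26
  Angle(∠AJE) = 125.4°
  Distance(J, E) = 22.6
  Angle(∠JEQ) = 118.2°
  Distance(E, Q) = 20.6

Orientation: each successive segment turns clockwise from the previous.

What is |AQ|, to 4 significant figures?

47.49

R is at the origin; RT runs at -73.5° with length 18.9, so T = (5.368, -18.12). ∠RTA = 75.9° gives TA at -177.6° from the x-axis; with |TA| = 28.0, A = (-22.61, -19.29). ∠TAJ = 69.5° gives AJ at 71.90° from the x-axis; with |AJ| = 26.0, J = (-14.53, 5.419). ∠AJE = 125.4° gives JE at 17.30° from the x-axis; with |JE| = 22.6, E = (7.048, 12.14). ∠JEQ = 118.2° gives EQ at -44.50° from the x-axis; with |EQ| = 20.6, Q = (21.74, -2.299). Then |AQ| = |Q − A| = 47.49.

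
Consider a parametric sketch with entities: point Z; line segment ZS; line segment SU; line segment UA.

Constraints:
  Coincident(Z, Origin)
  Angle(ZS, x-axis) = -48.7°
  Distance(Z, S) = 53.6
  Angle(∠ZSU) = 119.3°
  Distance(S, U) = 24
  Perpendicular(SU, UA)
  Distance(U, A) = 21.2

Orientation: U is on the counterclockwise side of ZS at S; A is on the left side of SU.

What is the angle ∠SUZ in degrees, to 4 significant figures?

42.94°

Z is at the origin; ZS runs at -48.7° with length 53.6, so S = 53.6·(cos -48.7°, sin -48.7°) = (35.38, -40.27). ∠ZSU = 119.3°, so SU runs at -48.7° + (180° − 119.3°) = 12.00° from the x-axis; with |SU| = 24.0, U = S + 24.0·(cos 12.00°, sin 12.00°) = (58.85, -35.28). Then cos ∠SUZ = US·UZ / (|US||UZ|), giving 42.94°.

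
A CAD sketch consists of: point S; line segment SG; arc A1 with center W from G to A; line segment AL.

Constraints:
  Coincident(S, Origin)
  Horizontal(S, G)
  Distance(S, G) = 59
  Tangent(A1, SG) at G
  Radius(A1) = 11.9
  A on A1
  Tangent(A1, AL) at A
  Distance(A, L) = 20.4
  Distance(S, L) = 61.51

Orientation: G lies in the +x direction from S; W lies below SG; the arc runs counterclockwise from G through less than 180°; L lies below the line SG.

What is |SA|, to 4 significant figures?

49.38

S is at the origin; SG is horizontal with |SG| = 59.0 and G on the +x side, so G = (59.00, 0.000). A1 meets SG tangentially, so WG is at right angles to SG, so W = G + (0, -11.9) = (59.00, -11.90). Since WA ⟂ AL (tangency), |WL| = √(11.9² + 20.4²) = 23.62 regardless of where A sits on A1. So L lies on both circle(S, 61.51) and circle(W, 23.62); the below-SG intersection is L = (51.14, -34.17). A is the foot of the tangent from L: A = (47.31, -14.14).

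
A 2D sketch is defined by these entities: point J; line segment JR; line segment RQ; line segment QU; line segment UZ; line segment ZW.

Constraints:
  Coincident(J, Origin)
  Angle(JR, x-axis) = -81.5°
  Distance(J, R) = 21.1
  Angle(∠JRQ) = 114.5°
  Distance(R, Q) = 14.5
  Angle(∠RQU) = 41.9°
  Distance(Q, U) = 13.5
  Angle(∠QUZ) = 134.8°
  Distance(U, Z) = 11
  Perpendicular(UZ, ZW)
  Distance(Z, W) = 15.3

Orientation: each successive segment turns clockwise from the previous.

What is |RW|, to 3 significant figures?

8.91

∠QUZ = 134.8° gives UZ at 29.7° from the x-axis; with |UZ| = 11.0, Z = (4.03, -10.3). UZ is perpendicular to ZW, so ZW runs at -60.3°; with |ZW| = 15.3, W = (11.6, -23.6). Then |RW| = |W − R| = 8.91.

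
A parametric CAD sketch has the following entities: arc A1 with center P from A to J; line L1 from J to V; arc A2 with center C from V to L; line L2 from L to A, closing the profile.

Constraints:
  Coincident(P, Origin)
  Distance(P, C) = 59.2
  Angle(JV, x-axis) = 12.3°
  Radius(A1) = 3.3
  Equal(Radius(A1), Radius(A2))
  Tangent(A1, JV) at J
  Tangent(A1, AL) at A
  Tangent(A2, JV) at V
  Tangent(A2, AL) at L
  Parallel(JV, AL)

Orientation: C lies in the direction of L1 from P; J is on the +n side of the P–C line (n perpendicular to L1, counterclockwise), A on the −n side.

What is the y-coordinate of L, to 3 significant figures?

9.39

The slot axis is L1's direction at 12.3°, so u = (cos 12.3°, sin 12.3°) = (0.977, 0.213) and n = (−sin 12.3°, cos 12.3°) = (-0.213, 0.977). P is at the origin and C lies 59.2 along u from P, so C = 59.2·u = (57.8, 12.6). Tangency of A1 to both parallel lines with radius 3.3 puts J and A at P ± 3.3·n: J = (-0.703, 3.22), A = (0.703, -3.22). Equal radii place V and L the same way about C: V = C + 3.3·n = (57.1, 15.8), L = C − 3.3·n = (58.5, 9.39). So L.y = 9.39.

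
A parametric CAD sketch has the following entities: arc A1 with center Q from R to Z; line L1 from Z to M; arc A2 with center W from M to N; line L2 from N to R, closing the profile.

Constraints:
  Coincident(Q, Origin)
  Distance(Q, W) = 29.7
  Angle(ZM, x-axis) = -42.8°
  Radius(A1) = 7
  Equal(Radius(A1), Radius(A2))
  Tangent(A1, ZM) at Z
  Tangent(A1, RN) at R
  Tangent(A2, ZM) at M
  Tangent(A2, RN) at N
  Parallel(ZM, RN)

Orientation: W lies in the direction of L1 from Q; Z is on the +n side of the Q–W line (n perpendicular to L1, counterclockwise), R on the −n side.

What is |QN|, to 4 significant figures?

30.51

Tangency of A1 to both parallel lines with radius 7.0 puts Z and R at Q ± 7.0·n: Z = (4.756, 5.136), R = (-4.756, -5.136). Equal radii place M and N the same way about W: M = W + 7.0·n = (26.55, -15.04), N = W − 7.0·n = (17.04, -25.32). Then |QN| = |N − Q| = 30.51.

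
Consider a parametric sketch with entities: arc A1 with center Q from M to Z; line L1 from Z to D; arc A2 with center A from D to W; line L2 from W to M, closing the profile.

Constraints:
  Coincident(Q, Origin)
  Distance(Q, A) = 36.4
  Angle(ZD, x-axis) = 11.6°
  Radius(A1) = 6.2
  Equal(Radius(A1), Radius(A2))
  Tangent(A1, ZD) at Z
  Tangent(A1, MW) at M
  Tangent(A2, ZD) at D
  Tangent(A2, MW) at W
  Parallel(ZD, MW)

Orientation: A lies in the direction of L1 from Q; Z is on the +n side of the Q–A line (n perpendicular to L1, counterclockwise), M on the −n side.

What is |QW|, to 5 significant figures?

36.924

The slot axis is L1's direction at 11.6°, so u = (cos 11.6°, sin 11.6°) = (0.97958, 0.20108) and n = (−sin 11.6°, cos 11.6°) = (-0.20108, 0.97958). Q is at the origin and A lies 36.4 along u from Q, so A = 36.4·u = (35.657, 7.3192). Tangency of A1 to both parallel lines with radius 6.2 puts Z and M at Q ± 6.2·n: Z = (-1.2467, 6.0734), M = (1.2467, -6.0734). Equal radii place D and W the same way about A: D = A + 6.2·n = (34.410, 13.393), W = A − 6.2·n = (36.903, 1.2459). Then |QW| = |W − Q| = 36.924.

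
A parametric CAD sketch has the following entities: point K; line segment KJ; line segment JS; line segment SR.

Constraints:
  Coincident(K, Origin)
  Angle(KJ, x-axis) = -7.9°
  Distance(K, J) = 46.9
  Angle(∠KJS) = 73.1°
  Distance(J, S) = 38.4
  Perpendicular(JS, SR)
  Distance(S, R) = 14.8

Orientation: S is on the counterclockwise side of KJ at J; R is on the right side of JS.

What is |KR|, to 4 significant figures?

64.61

∠KJS = 73.1°, so JS runs at -7.9° + (180° − 73.1°) = 99.00° from the x-axis; with |JS| = 38.4, S = J + 38.4·(cos 99.00°, sin 99.00°) = (40.45, 31.48). JS is perpendicular to SR; with |SR| = 14.8 on the right of JS, R = S + 14.8·(0.9877, 0.1564) = (55.07, 33.80). Then |KR| = |R − K| = 64.61.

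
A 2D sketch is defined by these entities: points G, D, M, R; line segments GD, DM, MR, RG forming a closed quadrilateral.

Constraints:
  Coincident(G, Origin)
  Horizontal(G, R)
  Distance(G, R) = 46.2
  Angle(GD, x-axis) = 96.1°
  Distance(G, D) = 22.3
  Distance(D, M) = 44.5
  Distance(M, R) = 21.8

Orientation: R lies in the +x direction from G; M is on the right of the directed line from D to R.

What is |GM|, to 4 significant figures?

29.46

Checks: |DM| = 44.50 ✓; |MR| = 21.80 ✓.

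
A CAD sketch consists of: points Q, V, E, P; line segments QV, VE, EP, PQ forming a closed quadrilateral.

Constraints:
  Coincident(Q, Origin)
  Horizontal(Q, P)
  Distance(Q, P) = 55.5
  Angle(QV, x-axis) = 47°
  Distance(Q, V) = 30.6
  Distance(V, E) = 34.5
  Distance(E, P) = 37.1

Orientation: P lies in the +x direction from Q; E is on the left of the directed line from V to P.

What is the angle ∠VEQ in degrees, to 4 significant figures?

10.34°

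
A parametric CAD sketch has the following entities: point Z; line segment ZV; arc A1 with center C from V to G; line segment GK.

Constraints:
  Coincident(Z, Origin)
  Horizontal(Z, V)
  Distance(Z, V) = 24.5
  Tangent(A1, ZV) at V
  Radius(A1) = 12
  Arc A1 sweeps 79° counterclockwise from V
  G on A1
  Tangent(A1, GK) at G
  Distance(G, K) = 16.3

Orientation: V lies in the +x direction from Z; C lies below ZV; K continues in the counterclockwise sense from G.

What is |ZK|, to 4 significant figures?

27.45

Z is at the origin; ZV is horizontal with |ZV| = 24.5 and V on the +x side, so V = (24.50, 0.000). Tangency of A1 to ZV means the radius CV is perpendicular to ZV, so C = V + (0, -12) = (24.50, -12.00). On A1, V sits at bearing 90° from C; a 79° counterclockwise sweep puts G at bearing 169°, so G = C + 12.0·(cos 169°, sin 169°) = (12.72, -9.710). The tangent condition forces CG to be normal to GK, so GK runs along (−sin 169°, cos 169°); with |GK| = 16.3, K = (9.610, -25.71). Then |ZK| = |K − Z| = 27.45.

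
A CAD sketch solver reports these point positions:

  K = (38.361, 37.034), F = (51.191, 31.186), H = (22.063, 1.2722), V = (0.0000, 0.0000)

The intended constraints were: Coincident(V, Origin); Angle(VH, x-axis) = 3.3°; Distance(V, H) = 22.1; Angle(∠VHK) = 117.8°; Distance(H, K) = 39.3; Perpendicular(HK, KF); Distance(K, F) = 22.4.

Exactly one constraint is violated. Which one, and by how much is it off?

Distance(K, F) = 22.4 — off by 8.30.

V = (0.00, 0.00) ✓; VH at 3.300° ✓; |VH| = 22.10 ✓; ∠VHK = 117.8° ✓; |HK| = 39.30 ✓; ∠(HK, KF) = 90.00° ✓; |KF| = 14.10 ✗.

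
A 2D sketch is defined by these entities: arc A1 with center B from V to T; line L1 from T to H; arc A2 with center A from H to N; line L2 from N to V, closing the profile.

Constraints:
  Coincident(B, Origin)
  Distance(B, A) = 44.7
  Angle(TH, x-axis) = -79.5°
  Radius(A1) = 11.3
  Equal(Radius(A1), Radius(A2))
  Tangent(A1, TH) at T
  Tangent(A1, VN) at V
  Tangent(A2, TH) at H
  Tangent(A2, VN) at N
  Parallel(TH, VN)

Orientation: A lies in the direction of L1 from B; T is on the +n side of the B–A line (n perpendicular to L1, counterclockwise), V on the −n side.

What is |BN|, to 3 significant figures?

46.1

The slot axis is L1's direction at -79.5°, so u = (cos -79.5°, sin -79.5°) = (0.182, -0.983) and n = (−sin -79.5°, cos -79.5°) = (0.983, 0.182). B is at the origin and A lies 44.7 along u from B, so A = 44.7·u = (8.15, -44.0). Tangency of A1 to both parallel lines with radius 11.3 puts T and V at B ± 11.3·n: T = (11.1, 2.06), V = (-11.1, -2.06). Equal radii place H and N the same way about A: H = A + 11.3·n = (19.3, -41.9), N = A − 11.3·n = (-2.96, -46.0). Then |BN| = |N − B| = 46.1.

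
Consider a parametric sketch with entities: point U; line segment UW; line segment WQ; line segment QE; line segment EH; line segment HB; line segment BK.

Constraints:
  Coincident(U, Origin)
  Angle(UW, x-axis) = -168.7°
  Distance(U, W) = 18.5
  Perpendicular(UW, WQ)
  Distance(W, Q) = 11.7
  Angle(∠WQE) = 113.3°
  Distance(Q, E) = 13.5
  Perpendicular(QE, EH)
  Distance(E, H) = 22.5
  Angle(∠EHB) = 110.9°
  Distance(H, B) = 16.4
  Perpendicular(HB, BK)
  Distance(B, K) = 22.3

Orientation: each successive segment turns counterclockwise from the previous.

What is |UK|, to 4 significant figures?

24.52

∠EHB = 110.9° gives HB at 147.1° from the x-axis; with |HB| = 16.4, B = (-11.74, 13.01). The perpendicularity gives BK at right angles to HB, so BK runs at -122.9°; with |BK| = 22.3, K = (-23.85, -5.712). Then |UK| = |K − U| = 24.52.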